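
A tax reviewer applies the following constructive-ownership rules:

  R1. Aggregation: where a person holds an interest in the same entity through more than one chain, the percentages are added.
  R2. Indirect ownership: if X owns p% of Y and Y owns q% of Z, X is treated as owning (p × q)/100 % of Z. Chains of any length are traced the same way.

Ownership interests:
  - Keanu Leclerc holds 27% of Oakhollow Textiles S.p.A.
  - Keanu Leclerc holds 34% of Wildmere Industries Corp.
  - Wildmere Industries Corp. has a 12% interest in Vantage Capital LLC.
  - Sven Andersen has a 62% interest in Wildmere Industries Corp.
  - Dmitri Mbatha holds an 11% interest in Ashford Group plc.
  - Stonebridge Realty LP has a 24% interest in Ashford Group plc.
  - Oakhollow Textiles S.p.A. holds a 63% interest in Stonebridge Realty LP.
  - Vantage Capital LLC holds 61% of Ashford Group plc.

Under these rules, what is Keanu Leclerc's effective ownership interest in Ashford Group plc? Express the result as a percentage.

Chain via Wildmere Industries Corp. → Vantage Capital LLC (R2): 34% × 12% × 61% = 2.4888% of Ashford Group plc.
Chain via Oakhollow Textiles S.p.A. → Stonebridge Realty LP (R2): 27% × 63% × 24% = 4.0824% of Ashford Group plc.
Aggregating (R1): 2.4888% + 4.0824% = 6.5712%.

6.5712%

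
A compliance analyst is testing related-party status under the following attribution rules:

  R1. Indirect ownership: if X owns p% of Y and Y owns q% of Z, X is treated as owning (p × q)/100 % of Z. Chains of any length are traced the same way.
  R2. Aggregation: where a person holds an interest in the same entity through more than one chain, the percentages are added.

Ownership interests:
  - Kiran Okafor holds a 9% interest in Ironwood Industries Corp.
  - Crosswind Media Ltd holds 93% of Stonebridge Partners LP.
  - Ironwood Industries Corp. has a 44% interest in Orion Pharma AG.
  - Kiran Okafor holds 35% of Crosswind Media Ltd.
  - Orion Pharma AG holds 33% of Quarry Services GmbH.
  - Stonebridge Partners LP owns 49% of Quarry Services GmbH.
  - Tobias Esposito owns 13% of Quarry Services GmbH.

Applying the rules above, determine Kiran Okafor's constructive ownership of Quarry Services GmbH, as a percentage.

17.2563%

Chain via Crosswind Media Ltd → Stonebridge Partners LP (R1): 35% × 93% × 49% = 15.9495% of Quarry Services GmbH.
Chain via Ironwood Industries Corp. → Orion Pharma AG (R1): 9% × 44% × 33% = 1.3068% of Quarry Services GmbH.
Aggregating (R2): 15.9495% + 1.3068% = 17.2563%.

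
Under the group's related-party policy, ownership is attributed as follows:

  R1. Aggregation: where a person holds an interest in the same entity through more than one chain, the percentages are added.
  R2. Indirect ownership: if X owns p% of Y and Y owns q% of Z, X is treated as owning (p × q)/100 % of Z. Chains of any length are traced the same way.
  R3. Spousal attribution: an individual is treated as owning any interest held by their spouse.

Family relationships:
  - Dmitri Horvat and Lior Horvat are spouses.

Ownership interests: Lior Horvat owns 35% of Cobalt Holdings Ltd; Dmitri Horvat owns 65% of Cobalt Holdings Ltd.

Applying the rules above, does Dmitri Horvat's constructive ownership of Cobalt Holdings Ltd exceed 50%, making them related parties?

By spousal attribution (R3), Dmitri Horvat is treated as also owning Lior Horvat's interest in Cobalt Holdings Ltd, giving 65% + 35% = 100%.
Direct interest in Cobalt Holdings Ltd: 100%.
100% exceeds the 50% threshold, so Dmitri is a related party to Cobalt Holdings Ltd.

Yes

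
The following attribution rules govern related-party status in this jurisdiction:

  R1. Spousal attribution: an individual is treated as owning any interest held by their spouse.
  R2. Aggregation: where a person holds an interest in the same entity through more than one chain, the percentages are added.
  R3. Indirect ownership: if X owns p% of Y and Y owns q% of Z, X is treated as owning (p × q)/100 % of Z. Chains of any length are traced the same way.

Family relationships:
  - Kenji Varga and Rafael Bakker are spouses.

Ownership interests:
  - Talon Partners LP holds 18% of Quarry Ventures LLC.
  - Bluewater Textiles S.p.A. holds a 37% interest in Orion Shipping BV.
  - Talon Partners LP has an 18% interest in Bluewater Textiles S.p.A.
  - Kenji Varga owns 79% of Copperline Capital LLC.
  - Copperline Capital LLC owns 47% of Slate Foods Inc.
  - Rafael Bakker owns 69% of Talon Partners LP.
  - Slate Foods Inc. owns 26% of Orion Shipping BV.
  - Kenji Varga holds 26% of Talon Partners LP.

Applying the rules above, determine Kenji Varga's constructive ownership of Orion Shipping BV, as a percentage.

By spousal attribution (R1), Kenji Varga is treated as also owning Rafael Bakker's interest in Talon Partners LP, giving 26% + 69% = 95%.
Chain via Copperline Capital LLC → Slate Foods Inc. (R3): 79% × 47% × 26% = 9.6538% of Orion Shipping BV.
Chain via Talon Partners LP → Bluewater Textiles S.p.A. (R3): 95% × 18% × 37% = 6.327% of Orion Shipping BV.
Aggregating (R2): 9.6538% + 6.327% = 15.9808%.

15.9808%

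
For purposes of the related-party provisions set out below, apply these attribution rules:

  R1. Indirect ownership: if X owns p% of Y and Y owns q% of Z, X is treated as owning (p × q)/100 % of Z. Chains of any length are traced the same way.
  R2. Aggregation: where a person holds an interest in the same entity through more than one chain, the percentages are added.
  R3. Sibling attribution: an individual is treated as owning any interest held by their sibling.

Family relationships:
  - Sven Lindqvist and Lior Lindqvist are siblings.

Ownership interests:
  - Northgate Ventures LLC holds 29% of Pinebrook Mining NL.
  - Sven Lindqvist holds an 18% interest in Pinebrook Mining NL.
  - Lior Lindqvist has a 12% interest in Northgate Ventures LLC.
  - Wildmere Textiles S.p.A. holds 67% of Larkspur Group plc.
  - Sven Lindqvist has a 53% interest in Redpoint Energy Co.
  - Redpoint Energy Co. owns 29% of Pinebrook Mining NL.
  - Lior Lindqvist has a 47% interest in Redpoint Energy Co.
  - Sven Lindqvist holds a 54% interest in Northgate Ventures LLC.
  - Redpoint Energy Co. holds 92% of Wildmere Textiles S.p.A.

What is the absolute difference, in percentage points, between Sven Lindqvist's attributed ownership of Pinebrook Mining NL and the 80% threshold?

13.86

By sibling attribution (R3), Sven Lindqvist is treated as also owning Lior Lindqvist's interest in Redpoint Energy Co, giving 53% + 47% = 100%.
By sibling attribution (R3), Sven Lindqvist is treated as also owning Lior Lindqvist's interest in Northgate Ventures LLC, giving 54% + 12% = 66%.
Chain via Redpoint Energy Co. (R1): 100% × 29% = 29% of Pinebrook Mining NL.
Chain via Northgate Ventures LLC (R1): 66% × 29% = 19.14% of Pinebrook Mining NL.
Direct interest in Pinebrook Mining NL: 18%.
Aggregating (R2): 29% + 19.14% + 18% = 66.14%.
66.14% falls short of the 80% threshold by 13.86 percentage points.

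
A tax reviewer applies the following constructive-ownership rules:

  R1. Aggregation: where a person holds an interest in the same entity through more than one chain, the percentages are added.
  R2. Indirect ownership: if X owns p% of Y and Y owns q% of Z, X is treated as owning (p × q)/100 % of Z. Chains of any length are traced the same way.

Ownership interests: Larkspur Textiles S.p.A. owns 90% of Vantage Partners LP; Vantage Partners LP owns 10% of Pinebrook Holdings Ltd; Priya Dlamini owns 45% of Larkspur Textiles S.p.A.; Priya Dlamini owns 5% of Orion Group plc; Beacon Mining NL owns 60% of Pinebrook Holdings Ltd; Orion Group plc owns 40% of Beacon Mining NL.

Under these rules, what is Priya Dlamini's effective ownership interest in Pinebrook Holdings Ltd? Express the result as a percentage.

5.25%

Chain via Larkspur Textiles S.p.A. → Vantage Partners LP (R2): 45% × 90% × 10% = 4.05% of Pinebrook Holdings Ltd.
Chain via Orion Group plc → Beacon Mining NL (R2): 5% × 40% × 60% = 1.2% of Pinebrook Holdings Ltd.
Aggregating (R1): 4.05% + 1.2% = 5.25%.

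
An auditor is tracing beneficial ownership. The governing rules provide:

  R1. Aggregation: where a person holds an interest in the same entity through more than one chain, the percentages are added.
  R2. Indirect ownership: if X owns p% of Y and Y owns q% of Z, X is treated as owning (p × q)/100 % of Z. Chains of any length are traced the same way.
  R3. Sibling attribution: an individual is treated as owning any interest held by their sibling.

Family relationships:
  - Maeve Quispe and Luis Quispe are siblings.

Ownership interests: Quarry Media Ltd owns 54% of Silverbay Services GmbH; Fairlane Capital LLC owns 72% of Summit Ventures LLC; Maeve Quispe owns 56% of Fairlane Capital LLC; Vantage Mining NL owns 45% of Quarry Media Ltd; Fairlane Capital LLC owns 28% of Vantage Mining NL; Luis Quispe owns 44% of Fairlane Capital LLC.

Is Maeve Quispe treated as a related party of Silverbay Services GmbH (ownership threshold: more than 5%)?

Yes

By sibling attribution (R3), Maeve Quispe is treated as also owning Luis Quispe's interest in Fairlane Capital LLC, giving 56% + 44% = 100%.
Chain via Fairlane Capital LLC → Vantage Mining NL → Quarry Media Ltd (R2): 100% × 28% × 45% × 54% = 6.804% of Silverbay Services GmbH.
6.804% exceeds the 5% threshold, so Maeve is a related party to Silverbay Services GmbH.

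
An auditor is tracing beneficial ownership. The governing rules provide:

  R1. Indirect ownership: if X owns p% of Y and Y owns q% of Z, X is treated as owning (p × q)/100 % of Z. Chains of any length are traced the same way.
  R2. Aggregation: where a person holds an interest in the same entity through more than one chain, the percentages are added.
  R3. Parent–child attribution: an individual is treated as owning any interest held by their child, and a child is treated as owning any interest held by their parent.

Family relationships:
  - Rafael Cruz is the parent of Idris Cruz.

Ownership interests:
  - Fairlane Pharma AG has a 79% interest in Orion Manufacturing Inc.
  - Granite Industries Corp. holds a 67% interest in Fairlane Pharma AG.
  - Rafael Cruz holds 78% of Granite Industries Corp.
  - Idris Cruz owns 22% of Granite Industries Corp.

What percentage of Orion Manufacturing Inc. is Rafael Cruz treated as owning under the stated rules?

By parent–child attribution (R3), Rafael Cruz is treated as also owning Idris Cruz's interest in Granite Industries Corp, giving 78% + 22% = 100%.
Chain via Granite Industries Corp. → Fairlane Pharma AG (R1): 100% × 67% × 79% = 52.93% of Orion Manufacturing Inc.

52.93%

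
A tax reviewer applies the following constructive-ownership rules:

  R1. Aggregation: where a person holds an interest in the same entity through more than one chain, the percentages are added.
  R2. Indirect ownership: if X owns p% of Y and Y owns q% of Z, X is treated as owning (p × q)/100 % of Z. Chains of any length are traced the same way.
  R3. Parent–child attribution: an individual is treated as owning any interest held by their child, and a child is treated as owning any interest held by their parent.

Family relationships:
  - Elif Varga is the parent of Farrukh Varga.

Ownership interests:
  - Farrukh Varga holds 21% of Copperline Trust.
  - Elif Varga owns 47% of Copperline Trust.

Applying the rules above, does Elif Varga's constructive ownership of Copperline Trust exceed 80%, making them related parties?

By parent–child attribution (R3), Elif Varga is treated as also owning Farrukh Varga's interest in Copperline Trust, giving 47% + 21% = 68%.
Direct interest in Copperline Trust: 68%.
68% does not exceed the 80% threshold, so Elif is not a related party to Copperline Trust.

No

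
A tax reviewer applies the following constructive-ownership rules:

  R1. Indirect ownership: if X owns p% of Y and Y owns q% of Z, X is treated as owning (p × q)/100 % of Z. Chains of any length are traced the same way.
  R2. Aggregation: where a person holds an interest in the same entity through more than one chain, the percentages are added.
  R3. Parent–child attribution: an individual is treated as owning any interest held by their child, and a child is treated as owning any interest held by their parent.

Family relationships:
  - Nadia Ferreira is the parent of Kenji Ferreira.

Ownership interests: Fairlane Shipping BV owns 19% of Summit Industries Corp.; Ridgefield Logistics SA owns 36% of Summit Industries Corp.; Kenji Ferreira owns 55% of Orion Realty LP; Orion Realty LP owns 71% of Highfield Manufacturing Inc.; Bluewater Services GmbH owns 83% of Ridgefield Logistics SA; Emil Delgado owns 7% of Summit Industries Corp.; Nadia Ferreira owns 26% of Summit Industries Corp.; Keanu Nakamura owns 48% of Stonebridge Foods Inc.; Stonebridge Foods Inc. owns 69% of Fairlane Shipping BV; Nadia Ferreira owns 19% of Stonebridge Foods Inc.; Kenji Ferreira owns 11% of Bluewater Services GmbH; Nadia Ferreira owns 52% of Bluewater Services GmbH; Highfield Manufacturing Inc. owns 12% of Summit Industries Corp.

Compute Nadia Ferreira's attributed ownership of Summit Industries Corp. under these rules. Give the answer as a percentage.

By parent–child attribution (R3), Nadia Ferreira is treated as also owning Kenji Ferreira's interest in Bluewater Services GmbH, giving 52% + 11% = 63%.
By parent–child attribution (R3), Nadia Ferreira is treated as owning Kenji Ferreira's 55% interest in Orion Realty LP.
Chain via Bluewater Services GmbH → Ridgefield Logistics SA (R1): 63% × 83% × 36% = 18.8244% of Summit Industries Corp.
Chain via Stonebridge Foods Inc. → Fairlane Shipping BV (R1): 19% × 69% × 19% = 2.4909% of Summit Industries Corp.
Direct interest in Summit Industries Corp: 26%.
Chain via Orion Realty LP → Highfield Manufacturing Inc. (R1): 55% × 71% × 12% = 4.686% of Summit Industries Corp.
Aggregating (R2): 18.8244% + 2.4909% + 26% + 4.686% = 52.0013%.

52.0013%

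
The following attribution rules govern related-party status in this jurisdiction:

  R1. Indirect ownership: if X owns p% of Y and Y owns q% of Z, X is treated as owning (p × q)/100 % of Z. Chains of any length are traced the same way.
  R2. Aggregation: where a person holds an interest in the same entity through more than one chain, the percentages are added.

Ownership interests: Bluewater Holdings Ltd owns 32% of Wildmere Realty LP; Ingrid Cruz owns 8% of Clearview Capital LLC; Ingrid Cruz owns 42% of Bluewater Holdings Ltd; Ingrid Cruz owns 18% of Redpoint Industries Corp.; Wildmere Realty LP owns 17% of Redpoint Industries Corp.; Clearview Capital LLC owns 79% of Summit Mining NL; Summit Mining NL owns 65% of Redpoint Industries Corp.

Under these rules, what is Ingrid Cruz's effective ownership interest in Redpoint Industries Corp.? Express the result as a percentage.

Chain via Bluewater Holdings Ltd → Wildmere Realty LP (R1): 42% × 32% × 17% = 2.2848% of Redpoint Industries Corp.
Chain via Clearview Capital LLC → Summit Mining NL (R1): 8% × 79% × 65% = 4.108% of Redpoint Industries Corp.
Direct interest in Redpoint Industries Corp: 18%.
Aggregating (R2): 2.2848% + 4.108% + 18% = 24.3928%.

24.3928%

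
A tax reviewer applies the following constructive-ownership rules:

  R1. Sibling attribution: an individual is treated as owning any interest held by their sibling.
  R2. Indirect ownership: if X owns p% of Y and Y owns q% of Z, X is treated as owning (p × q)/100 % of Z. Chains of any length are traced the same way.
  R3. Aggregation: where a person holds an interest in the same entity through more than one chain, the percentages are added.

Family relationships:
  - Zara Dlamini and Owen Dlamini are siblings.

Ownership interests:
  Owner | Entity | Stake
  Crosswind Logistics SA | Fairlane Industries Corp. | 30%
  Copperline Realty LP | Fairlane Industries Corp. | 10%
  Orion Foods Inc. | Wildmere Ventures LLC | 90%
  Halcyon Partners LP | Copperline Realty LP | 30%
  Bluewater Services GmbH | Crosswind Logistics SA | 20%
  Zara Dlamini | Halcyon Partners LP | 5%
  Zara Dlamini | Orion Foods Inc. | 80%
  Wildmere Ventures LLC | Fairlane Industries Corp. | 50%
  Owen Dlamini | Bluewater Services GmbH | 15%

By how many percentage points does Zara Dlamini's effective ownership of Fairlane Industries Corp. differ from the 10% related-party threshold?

By sibling attribution (R1), Zara Dlamini is treated as owning Owen Dlamini's 15% interest in Bluewater Services GmbH.
Chain via Halcyon Partners LP → Copperline Realty LP (R2): 5% × 30% × 10% = 0.15% of Fairlane Industries Corp.
Chain via Orion Foods Inc. → Wildmere Ventures LLC (R2): 80% × 90% × 50% = 36% of Fairlane Industries Corp.
Chain via Bluewater Services GmbH → Crosswind Logistics SA (R2): 15% × 20% × 30% = 0.9% of Fairlane Industries Corp.
Aggregating (R3): 0.15% + 36% + 0.9% = 37.05%.
37.05% exceeds the 10% threshold by 27.05 percentage points.

27.05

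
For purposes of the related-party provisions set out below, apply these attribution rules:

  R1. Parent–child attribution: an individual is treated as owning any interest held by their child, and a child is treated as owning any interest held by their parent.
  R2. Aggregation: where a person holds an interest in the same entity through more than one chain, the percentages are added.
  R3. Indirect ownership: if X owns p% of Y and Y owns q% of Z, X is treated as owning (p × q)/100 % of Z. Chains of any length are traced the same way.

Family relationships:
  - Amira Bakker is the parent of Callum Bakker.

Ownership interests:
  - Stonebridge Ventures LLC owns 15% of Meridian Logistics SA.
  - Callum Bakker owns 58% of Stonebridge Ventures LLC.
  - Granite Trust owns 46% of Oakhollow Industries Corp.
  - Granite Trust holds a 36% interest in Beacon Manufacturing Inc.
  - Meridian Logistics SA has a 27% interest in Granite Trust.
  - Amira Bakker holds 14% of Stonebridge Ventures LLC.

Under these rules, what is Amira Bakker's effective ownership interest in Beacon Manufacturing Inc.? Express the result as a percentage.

By parent–child attribution (R1), Amira Bakker is treated as also owning Callum Bakker's interest in Stonebridge Ventures LLC, giving 14% + 58% = 72%.
Chain via Stonebridge Ventures LLC → Meridian Logistics SA → Granite Trust (R3): 72% × 15% × 27% × 36% = 1.04976% of Beacon Manufacturing Inc.

1.04976%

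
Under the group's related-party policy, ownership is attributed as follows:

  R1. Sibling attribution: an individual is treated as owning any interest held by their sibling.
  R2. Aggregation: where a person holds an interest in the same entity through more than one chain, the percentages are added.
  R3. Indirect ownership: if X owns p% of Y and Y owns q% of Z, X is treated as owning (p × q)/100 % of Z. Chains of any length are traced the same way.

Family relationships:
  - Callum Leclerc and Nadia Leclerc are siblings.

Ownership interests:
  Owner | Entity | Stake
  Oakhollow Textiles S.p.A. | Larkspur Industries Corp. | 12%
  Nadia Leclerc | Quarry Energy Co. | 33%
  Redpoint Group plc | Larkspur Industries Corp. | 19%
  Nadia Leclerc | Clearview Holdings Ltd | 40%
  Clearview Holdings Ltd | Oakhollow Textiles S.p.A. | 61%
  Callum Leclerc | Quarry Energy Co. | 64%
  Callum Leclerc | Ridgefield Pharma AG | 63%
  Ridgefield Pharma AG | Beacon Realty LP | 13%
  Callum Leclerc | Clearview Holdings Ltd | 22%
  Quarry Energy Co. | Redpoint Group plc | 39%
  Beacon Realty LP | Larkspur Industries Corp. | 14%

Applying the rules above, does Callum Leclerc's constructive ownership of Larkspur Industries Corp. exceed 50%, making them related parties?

No

By sibling attribution (R1), Callum Leclerc is treated as also owning Nadia Leclerc's interest in Quarry Energy Co, giving 64% + 33% = 97%.
By sibling attribution (R1), Callum Leclerc is treated as also owning Nadia Leclerc's interest in Clearview Holdings Ltd, giving 22% + 40% = 62%.
Chain via Ridgefield Pharma AG → Beacon Realty LP (R3): 63% × 13% × 14% = 1.1466% of Larkspur Industries Corp.
Chain via Quarry Energy Co. → Redpoint Group plc (R3): 97% × 39% × 19% = 7.1877% of Larkspur Industries Corp.
Chain via Clearview Holdings Ltd → Oakhollow Textiles S.p.A. (R3): 62% × 61% × 12% = 4.5384% of Larkspur Industries Corp.
Aggregating (R2): 1.1466% + 7.1877% + 4.5384% = 12.8727%.
12.8727% does not exceed the 50% threshold, so Callum is not a related party to Larkspur Industries Corp.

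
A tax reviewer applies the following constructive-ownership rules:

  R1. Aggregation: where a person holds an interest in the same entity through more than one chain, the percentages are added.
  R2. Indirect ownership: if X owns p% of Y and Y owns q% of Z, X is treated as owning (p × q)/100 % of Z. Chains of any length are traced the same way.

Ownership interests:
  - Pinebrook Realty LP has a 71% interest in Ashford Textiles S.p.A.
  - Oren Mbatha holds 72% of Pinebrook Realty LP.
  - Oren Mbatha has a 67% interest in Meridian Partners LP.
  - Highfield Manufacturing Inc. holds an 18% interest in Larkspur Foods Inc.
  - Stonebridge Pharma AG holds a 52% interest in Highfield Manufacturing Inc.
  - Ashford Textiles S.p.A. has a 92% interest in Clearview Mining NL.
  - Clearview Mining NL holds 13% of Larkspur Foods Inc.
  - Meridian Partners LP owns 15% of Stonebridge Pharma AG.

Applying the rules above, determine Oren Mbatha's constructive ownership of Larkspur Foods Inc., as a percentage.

7.054632%

Chain via Meridian Partners LP → Stonebridge Pharma AG → Highfield Manufacturing Inc. (R2): 67% × 15% × 52% × 18% = 0.94068% of Larkspur Foods Inc.
Chain via Pinebrook Realty LP → Ashford Textiles S.p.A. → Clearview Mining NL (R2): 72% × 71% × 92% × 13% = 6.113952% of Larkspur Foods Inc.
Aggregating (R1): 0.94068% + 6.113952% = 7.054632%.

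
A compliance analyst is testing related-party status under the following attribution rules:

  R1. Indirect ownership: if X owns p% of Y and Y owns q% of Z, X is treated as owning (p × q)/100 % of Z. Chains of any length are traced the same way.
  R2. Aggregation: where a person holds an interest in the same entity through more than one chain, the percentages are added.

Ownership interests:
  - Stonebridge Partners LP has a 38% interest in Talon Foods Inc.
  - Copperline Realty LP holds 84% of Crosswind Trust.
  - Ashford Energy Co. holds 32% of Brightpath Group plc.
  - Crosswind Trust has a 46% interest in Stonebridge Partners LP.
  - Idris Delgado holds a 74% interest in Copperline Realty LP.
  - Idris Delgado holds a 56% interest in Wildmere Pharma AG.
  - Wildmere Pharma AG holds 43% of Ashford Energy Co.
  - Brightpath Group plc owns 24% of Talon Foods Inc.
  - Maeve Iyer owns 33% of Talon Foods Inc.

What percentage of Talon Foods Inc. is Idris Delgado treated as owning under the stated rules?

Chain via Copperline Realty LP → Crosswind Trust → Stonebridge Partners LP (R1): 74% × 84% × 46% × 38% = 10.865568% of Talon Foods Inc.
Chain via Wildmere Pharma AG → Ashford Energy Co. → Brightpath Group plc (R1): 56% × 43% × 32% × 24% = 1.849344% of Talon Foods Inc.
Aggregating (R2): 10.865568% + 1.849344% = 12.714912%.

12.714912%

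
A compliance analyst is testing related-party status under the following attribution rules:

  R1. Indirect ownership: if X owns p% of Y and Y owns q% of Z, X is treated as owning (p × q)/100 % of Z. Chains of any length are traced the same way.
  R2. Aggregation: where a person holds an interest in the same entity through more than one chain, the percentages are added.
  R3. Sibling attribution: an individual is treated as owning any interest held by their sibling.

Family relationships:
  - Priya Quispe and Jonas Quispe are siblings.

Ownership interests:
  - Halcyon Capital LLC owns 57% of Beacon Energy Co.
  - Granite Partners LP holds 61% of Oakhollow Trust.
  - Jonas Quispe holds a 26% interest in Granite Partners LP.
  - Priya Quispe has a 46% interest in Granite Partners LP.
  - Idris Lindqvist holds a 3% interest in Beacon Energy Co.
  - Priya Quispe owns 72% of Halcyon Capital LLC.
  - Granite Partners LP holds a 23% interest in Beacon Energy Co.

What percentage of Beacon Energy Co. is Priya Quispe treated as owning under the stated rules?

By sibling attribution (R3), Priya Quispe is treated as also owning Jonas Quispe's interest in Granite Partners LP, giving 46% + 26% = 72%.
Chain via Granite Partners LP (R1): 72% × 23% = 16.56% of Beacon Energy Co.
Chain via Halcyon Capital LLC (R1): 72% × 57% = 41.04% of Beacon Energy Co.
Aggregating (R2): 16.56% + 41.04% = 57.6%.

57.6%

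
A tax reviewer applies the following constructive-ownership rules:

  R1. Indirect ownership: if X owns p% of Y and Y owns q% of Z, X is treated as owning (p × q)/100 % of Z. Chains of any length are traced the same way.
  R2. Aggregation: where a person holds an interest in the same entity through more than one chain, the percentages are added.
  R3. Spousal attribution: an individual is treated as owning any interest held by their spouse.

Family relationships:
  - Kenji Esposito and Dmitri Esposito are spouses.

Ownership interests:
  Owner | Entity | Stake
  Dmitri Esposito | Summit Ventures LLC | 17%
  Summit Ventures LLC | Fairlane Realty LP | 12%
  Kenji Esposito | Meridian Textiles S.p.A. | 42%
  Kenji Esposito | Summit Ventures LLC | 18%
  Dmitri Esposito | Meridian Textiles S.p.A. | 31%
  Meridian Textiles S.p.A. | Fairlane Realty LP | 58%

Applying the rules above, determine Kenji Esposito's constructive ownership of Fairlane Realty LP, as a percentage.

By spousal attribution (R3), Kenji Esposito is treated as also owning Dmitri Esposito's interest in Meridian Textiles S.p.A, giving 42% + 31% = 73%.
By spousal attribution (R3), Kenji Esposito is treated as also owning Dmitri Esposito's interest in Summit Ventures LLC, giving 18% + 17% = 35%.
Chain via Meridian Textiles S.p.A. (R1): 73% × 58% = 42.34% of Fairlane Realty LP.
Chain via Summit Ventures LLC (R1): 35% × 12% = 4.2% of Fairlane Realty LP.
Aggregating (R2): 42.34% + 4.2% = 46.54%.

46.54%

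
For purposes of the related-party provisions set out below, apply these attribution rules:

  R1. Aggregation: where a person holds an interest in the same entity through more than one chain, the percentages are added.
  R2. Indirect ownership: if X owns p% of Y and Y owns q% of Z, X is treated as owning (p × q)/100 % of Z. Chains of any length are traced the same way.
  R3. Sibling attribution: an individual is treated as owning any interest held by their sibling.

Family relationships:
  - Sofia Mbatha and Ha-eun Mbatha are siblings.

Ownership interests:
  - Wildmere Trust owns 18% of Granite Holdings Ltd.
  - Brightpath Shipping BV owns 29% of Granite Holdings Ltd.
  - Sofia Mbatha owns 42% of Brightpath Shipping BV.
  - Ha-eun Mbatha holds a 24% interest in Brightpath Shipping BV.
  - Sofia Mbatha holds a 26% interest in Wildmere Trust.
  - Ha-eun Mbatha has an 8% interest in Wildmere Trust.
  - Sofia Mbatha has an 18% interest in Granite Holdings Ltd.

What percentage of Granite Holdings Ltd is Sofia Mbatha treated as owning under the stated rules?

43.26%

By sibling attribution (R3), Sofia Mbatha is treated as also owning Ha-eun Mbatha's interest in Brightpath Shipping BV, giving 42% + 24% = 66%.
By sibling attribution (R3), Sofia Mbatha is treated as also owning Ha-eun Mbatha's interest in Wildmere Trust, giving 26% + 8% = 34%.
Chain via Brightpath Shipping BV (R2): 66% × 29% = 19.14% of Granite Holdings Ltd.
Chain via Wildmere Trust (R2): 34% × 18% = 6.12% of Granite Holdings Ltd.
Direct interest in Granite Holdings Ltd: 18%.
Aggregating (R1): 19.14% + 6.12% + 18% = 43.26%.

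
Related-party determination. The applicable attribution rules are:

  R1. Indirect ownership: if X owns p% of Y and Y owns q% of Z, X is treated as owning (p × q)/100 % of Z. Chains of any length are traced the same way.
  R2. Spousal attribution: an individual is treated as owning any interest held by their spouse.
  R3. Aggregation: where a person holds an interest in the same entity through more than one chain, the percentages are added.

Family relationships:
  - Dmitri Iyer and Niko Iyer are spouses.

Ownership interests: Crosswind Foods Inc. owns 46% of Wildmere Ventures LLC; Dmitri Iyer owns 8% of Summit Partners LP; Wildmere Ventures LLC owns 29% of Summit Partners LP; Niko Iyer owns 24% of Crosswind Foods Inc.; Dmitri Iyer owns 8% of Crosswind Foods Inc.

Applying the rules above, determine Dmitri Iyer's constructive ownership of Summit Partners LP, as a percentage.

12.2688%

By spousal attribution (R2), Dmitri Iyer is treated as also owning Niko Iyer's interest in Crosswind Foods Inc, giving 8% + 24% = 32%.
Chain via Crosswind Foods Inc. → Wildmere Ventures LLC (R1): 32% × 46% × 29% = 4.2688% of Summit Partners LP.
Direct interest in Summit Partners LP: 8%.
Aggregating (R3): 4.2688% + 8% = 12.2688%.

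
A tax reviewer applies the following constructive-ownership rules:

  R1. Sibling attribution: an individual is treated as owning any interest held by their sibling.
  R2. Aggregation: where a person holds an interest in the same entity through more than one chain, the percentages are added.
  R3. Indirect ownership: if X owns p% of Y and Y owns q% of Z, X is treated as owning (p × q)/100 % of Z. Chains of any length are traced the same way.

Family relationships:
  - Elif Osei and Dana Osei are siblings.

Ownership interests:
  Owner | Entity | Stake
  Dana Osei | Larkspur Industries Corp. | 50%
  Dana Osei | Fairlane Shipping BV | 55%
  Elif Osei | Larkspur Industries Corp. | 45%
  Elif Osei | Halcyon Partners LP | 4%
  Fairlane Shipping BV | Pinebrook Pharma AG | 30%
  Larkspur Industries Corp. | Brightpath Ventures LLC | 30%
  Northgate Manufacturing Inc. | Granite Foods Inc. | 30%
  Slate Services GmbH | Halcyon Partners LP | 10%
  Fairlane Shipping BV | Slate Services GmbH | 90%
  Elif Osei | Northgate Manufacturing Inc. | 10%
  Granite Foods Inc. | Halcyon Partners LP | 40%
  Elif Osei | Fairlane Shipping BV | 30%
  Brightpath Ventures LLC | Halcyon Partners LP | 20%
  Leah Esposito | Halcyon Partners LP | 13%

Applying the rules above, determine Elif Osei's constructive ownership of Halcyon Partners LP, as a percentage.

18.55%

By sibling attribution (R1), Elif Osei is treated as also owning Dana Osei's interest in Larkspur Industries Corp, giving 45% + 50% = 95%.
By sibling attribution (R1), Elif Osei is treated as also owning Dana Osei's interest in Fairlane Shipping BV, giving 30% + 55% = 85%.
Chain via Northgate Manufacturing Inc. → Granite Foods Inc. (R3): 10% × 30% × 40% = 1.2% of Halcyon Partners LP.
Chain via Larkspur Industries Corp. → Brightpath Ventures LLC (R3): 95% × 30% × 20% = 5.7% of Halcyon Partners LP.
Chain via Fairlane Shipping BV → Slate Services GmbH (R3): 85% × 90% × 10% = 7.65% of Halcyon Partners LP.
Direct interest in Halcyon Partners LP: 4%.
Aggregating (R2): 1.2% + 5.7% + 7.65% + 4% = 18.55%.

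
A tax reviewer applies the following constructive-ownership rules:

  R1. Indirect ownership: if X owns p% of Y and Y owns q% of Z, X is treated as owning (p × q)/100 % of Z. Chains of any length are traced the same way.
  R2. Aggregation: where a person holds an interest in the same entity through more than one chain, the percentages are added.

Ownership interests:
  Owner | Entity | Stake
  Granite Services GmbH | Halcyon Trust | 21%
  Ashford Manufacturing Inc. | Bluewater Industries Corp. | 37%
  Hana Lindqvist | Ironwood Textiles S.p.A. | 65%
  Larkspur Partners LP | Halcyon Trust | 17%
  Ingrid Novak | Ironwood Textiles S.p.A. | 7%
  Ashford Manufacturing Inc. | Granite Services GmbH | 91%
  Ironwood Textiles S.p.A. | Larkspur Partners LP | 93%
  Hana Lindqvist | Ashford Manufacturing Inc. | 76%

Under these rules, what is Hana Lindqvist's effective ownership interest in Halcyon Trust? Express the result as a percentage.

Chain via Ironwood Textiles S.p.A. → Larkspur Partners LP (R1): 65% × 93% × 17% = 10.2765% of Halcyon Trust.
Chain via Ashford Manufacturing Inc. → Granite Services GmbH (R1): 76% × 91% × 21% = 14.5236% of Halcyon Trust.
Aggregating (R2): 10.2765% + 14.5236% = 24.8001%.

24.8001%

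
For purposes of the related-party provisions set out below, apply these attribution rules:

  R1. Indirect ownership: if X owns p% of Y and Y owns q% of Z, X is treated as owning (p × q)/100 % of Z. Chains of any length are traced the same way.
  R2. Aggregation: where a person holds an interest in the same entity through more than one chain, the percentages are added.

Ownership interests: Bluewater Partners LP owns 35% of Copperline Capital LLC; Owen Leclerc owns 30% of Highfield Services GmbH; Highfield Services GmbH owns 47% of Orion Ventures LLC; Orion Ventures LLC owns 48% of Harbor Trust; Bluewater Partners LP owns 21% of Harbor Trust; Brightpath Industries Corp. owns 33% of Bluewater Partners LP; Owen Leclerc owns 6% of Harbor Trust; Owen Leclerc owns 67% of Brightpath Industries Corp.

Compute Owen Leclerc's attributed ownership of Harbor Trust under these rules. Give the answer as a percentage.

Chain via Highfield Services GmbH → Orion Ventures LLC (R1): 30% × 47% × 48% = 6.768% of Harbor Trust.
Chain via Brightpath Industries Corp. → Bluewater Partners LP (R1): 67% × 33% × 21% = 4.6431% of Harbor Trust.
Direct interest in Harbor Trust: 6%.
Aggregating (R2): 6.768% + 4.6431% + 6% = 17.4111%.

17.4111%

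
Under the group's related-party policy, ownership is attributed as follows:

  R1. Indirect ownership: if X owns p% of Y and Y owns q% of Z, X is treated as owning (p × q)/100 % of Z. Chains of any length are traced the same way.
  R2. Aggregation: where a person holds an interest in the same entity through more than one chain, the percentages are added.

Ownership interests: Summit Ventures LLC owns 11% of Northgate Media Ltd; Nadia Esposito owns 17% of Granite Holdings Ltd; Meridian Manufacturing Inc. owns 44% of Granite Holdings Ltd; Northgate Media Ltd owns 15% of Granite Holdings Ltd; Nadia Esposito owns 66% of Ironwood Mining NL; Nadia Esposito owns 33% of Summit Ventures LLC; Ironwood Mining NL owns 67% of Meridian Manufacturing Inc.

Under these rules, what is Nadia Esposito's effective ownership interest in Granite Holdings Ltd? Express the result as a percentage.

37.0013%

Chain via Summit Ventures LLC → Northgate Media Ltd (R1): 33% × 11% × 15% = 0.5445% of Granite Holdings Ltd.
Chain via Ironwood Mining NL → Meridian Manufacturing Inc. (R1): 66% × 67% × 44% = 19.4568% of Granite Holdings Ltd.
Direct interest in Granite Holdings Ltd: 17%.
Aggregating (R2): 0.5445% + 19.4568% + 17% = 37.0013%.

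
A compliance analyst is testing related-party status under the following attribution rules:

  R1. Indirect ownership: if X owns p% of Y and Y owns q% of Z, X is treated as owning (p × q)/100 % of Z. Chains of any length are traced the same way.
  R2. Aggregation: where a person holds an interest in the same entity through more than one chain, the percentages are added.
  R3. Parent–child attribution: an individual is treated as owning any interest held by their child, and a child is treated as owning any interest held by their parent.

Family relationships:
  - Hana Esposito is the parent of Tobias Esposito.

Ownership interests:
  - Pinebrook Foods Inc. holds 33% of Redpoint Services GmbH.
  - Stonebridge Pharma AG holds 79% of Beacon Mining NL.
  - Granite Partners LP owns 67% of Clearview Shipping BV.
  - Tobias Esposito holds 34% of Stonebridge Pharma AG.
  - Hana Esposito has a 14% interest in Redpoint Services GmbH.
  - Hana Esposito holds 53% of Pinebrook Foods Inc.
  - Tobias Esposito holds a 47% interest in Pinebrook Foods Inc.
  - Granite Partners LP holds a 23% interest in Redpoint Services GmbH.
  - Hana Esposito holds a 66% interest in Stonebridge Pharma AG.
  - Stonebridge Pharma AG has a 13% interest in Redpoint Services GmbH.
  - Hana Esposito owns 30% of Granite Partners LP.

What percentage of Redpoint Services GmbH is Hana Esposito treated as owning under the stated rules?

66.9%

By parent–child attribution (R3), Hana Esposito is treated as also owning Tobias Esposito's interest in Stonebridge Pharma AG, giving 66% + 34% = 100%.
By parent–child attribution (R3), Hana Esposito is treated as also owning Tobias Esposito's interest in Pinebrook Foods Inc, giving 53% + 47% = 100%.
Chain via Granite Partners LP (R1): 30% × 23% = 6.9% of Redpoint Services GmbH.
Chain via Stonebridge Pharma AG (R1): 100% × 13% = 13% of Redpoint Services GmbH.
Chain via Pinebrook Foods Inc. (R1): 100% × 33% = 33% of Redpoint Services GmbH.
Direct interest in Redpoint Services GmbH: 14%.
Aggregating (R2): 6.9% + 13% + 33% + 14% = 66.9%.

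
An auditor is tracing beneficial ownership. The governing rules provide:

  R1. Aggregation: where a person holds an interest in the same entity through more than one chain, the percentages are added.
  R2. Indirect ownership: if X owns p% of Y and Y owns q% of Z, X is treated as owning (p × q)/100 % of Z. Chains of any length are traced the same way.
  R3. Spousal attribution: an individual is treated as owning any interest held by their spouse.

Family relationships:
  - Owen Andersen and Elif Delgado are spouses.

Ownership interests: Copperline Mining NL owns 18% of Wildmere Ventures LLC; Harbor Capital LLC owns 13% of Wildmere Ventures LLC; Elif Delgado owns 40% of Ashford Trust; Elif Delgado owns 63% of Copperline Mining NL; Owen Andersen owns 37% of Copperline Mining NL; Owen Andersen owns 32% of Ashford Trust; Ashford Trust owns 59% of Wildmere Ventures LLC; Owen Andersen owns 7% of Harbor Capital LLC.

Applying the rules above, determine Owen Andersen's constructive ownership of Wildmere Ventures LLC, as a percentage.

61.39%

By spousal attribution (R3), Owen Andersen is treated as also owning Elif Delgado's interest in Ashford Trust, giving 32% + 40% = 72%.
By spousal attribution (R3), Owen Andersen is treated as also owning Elif Delgado's interest in Copperline Mining NL, giving 37% + 63% = 100%.
Chain via Ashford Trust (R2): 72% × 59% = 42.48% of Wildmere Ventures LLC.
Chain via Harbor Capital LLC (R2): 7% × 13% = 0.91% of Wildmere Ventures LLC.
Chain via Copperline Mining NL (R2): 100% × 18% = 18% of Wildmere Ventures LLC.
Aggregating (R1): 42.48% + 0.91% + 18% = 61.39%.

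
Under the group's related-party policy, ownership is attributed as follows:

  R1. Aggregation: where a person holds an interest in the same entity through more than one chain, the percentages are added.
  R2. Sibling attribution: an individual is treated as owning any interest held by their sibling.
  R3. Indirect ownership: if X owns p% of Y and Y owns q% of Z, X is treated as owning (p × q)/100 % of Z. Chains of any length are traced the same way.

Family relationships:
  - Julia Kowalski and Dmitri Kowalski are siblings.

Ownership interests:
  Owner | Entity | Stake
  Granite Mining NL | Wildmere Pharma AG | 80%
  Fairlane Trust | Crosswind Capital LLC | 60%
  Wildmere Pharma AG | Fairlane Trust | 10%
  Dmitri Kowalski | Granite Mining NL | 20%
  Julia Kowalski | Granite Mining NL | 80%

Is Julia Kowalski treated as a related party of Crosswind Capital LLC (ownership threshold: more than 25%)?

By sibling attribution (R2), Julia Kowalski is treated as also owning Dmitri Kowalski's interest in Granite Mining NL, giving 80% + 20% = 100%.
Chain via Granite Mining NL → Wildmere Pharma AG → Fairlane Trust (R3): 100% × 80% × 10% × 60% = 4.8% of Crosswind Capital LLC.
4.8% does not exceed the 25% threshold, so Julia is not a related party to Crosswind Capital LLC.

No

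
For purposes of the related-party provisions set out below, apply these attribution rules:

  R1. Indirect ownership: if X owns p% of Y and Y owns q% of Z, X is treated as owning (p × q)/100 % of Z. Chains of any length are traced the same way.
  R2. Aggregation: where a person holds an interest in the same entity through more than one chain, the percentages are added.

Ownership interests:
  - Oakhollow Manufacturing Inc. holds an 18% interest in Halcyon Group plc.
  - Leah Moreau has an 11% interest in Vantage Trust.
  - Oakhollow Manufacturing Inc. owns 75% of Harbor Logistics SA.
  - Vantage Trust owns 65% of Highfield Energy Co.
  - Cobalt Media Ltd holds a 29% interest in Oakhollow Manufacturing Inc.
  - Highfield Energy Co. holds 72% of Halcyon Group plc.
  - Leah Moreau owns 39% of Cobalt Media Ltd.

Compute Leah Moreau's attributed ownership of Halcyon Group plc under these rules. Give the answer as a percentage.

7.1838%

Chain via Cobalt Media Ltd → Oakhollow Manufacturing Inc. (R1): 39% × 29% × 18% = 2.0358% of Halcyon Group plc.
Chain via Vantage Trust → Highfield Energy Co. (R1): 11% × 65% × 72% = 5.148% of Halcyon Group plc.
Aggregating (R2): 2.0358% + 5.148% = 7.1838%.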